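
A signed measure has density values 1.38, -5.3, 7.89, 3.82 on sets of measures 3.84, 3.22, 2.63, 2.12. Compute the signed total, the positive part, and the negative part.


Step 1: Compute signed measure on each set:
  Set 1: 1.38 * 3.84 = 5.2992
  Set 2: -5.3 * 3.22 = -17.066
  Set 3: 7.89 * 2.63 = 20.7507
  Set 4: 3.82 * 2.12 = 8.0984
Step 2: Total signed measure = (5.2992) + (-17.066) + (20.7507) + (8.0984)
     = 17.0823
Step 3: Positive part mu+(X) = sum of positive contributions = 34.1483
Step 4: Negative part mu-(X) = |sum of negative contributions| = 17.066


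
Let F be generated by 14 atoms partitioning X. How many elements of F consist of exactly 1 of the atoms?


Each element of F is a union of some subset of the 14 atoms.
Elements that are unions of exactly 1 atoms correspond to 1-element subsets of the 14 atoms.
Count = C(14, 1) = 14! / (1! * 13!) = 14.


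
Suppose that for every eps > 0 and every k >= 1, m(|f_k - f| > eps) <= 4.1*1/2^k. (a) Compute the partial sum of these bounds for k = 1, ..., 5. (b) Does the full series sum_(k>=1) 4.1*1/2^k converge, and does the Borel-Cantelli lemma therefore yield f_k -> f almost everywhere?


Step 1: List the terms 4.1*1/2^k for k = 1 to 5:
  k=1: 2.05
  k=2: 1.025
  k=3: 0.5125
  k=4: 0.25625
  k=5: 0.128125
Step 2: Partial sum = 2.05 + 1.025 + 0.5125 + 0.25625 + 0.128125
     = 3.971875
Step 3: The full series sum_(k>=1) 4.1*1/2^k converges (geometric series with ratio 1/2 < 1; a constant multiple of a convergent series converges).
Step 4: Fix eps > 0. Since sum_k m(|f_k - f| > eps) < infinity, the Borel-Cantelli lemma gives
        m(limsup_k {|f_k - f| > eps}) = 0, i.e. for a.e. x, |f_k(x) - f(x)| <= eps for all large k.
        Applying this with eps = 1/j for j = 1, 2, ... and intersecting the countably many full-measure sets,
        for a.e. x we get limsup_k |f_k(x) - f(x)| <= 1/j for every j, hence f_k -> f almost everywhere.
Conclusion: series converges; Borel-Cantelli yields f_k -> f a.e.


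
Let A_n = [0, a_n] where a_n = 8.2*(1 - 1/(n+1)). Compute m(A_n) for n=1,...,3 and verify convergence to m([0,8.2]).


By continuity of measure from below: if A_n increases to A, then m(A_n) -> m(A).
Here A = [0, 8.2], so m(A) = 8.2
Step 1: a_1 = 8.2*(1 - 1/2) = 4.1, m(A_1) = 4.1
Step 2: a_2 = 8.2*(1 - 1/3) = 5.4667, m(A_2) = 5.4667
Step 3: a_3 = 8.2*(1 - 1/4) = 6.15, m(A_3) = 6.15
Limit: m(A_n) -> m([0,8.2]) = 8.2


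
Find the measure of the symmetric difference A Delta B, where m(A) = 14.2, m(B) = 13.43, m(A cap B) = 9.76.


m(A Delta B) = m(A) + m(B) - 2*m(A n B)
= 14.2 + 13.43 - 2*9.76
= 14.2 + 13.43 - 19.52
= 8.11


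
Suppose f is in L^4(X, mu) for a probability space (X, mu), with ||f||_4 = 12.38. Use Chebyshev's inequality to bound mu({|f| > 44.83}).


Chebyshev/Markov inequality: mu(|f| > eps) <= (||f||_p / eps)^p
Step 1: ||f||_4 / eps = 12.38 / 44.83 = 0.276154
Step 2: Raise to power p = 4:
  (0.276154)^4 = 0.005816
Step 3: Therefore mu(|f| > 44.83) <= 0.005816


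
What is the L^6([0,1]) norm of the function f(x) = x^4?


Step 1: ||f||_6 = (integral_0^1 |x^4|^6 dx)^(1/6)
     = (integral_0^1 x^24 dx)^(1/6)
Step 2: integral_0^1 x^24 dx = [x^25/(25)] from 0 to 1 = 1^25/25
     = 1/25 = 0.04
Step 3: ||f||_6 = (0.04)^(1/6) = 0.584804


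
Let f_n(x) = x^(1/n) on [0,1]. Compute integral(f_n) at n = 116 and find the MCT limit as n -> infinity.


At n = 116: f_116(x) = x^(1/116).
Step 1: integral(x^(1/116), 0, 1) = [x^(1/116+1) / (1/116+1)] from 0 to 1
     = 1 / (1/116 + 1) = 1 / ((116+1)/116) = 116/(116+1)
     = 116/117 = 0.991453
Step 2: As n -> infinity, f_n(x) = x^(1/n) -> 1 for x in (0,1], and f_n is increasing in n.
By MCT, lim_n integral(f_n) = integral(lim_n f_n) = integral(1, 0, 1) = 1.
Step 3: Verify convergence: 116/117 = 0.991453 -> 1


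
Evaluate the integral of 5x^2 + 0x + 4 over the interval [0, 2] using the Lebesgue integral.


The Lebesgue integral of a Riemann-integrable function agrees with the Riemann integral.
Antiderivative F(x) = (5/3)x^3 + (0/2)x^2 + 4x
F(2) = (5/3)*2^3 + (0/2)*2^2 + 4*2
     = (5/3)*8 + (0/2)*4 + 4*2
     = 13.333333 + 0.0 + 8
     = 21.333333
F(0) = 0.0
Integral = F(2) - F(0) = 21.333333 - 0.0 = 21.333333


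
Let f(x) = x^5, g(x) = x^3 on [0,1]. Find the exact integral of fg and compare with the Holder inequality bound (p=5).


Step 1: Exact integral of f*g = integral(x^8, 0, 1) = 1/9
     = 0.111111
Step 2: Holder bound with p=5, q=1.25:
  ||f||_p = (integral x^25 dx)^(1/5) = (1/26)^(1/5) = 0.521201
  ||g||_q = (integral x^3.75 dx)^(1/1.25) = (1/4.75)^(1/1.25) = 0.287505
Step 3: Holder bound = ||f||_p * ||g||_q = 0.521201 * 0.287505 = 0.149848
Verification: 0.111111 <= 0.149848 (Holder holds)


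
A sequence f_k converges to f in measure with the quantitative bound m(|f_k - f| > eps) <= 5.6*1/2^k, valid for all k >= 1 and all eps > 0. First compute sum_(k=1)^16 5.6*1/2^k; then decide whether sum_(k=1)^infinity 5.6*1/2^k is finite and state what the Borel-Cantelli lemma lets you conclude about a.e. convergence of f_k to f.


Step 1: List the terms 5.6*1/2^k for k = 1 to 16:
  k=1: 2.8
  k=2: 1.4
  k=3: 0.7
  k=4: 0.35
  k=5: 0.175
  k=6: 0.0875
  k=7: 0.04375
  k=8: 0.021875
  k=9: 0.010937
  k=10: 0.005469
  k=11: 0.002734
  k=12: 0.001367
  k=13: 6.835937e-04
  k=14: 3.417969e-04
  k=15: 1.708984e-04
  k=16: 8.544922e-05
Step 2: Partial sum = 2.8 + 1.4 + 0.7 + 0.35 + 0.175 + 0.0875 + 0.04375 + 0.021875 + 0.010937 + 0.005469 + 0.002734 + 0.001367 + 6.835937e-04 + 3.417969e-04 + 1.708984e-04 + 8.544922e-05
     = 5.599915
Step 3: The full series sum_(k>=1) 5.6*1/2^k converges (geometric series with ratio 1/2 < 1; a constant multiple of a convergent series converges).
Step 4: Fix eps > 0. Since sum_k m(|f_k - f| > eps) < infinity, the Borel-Cantelli lemma gives
        m(limsup_k {|f_k - f| > eps}) = 0, i.e. for a.e. x, |f_k(x) - f(x)| <= eps for all large k.
        Applying this with eps = 1/j for j = 1, 2, ... and intersecting the countably many full-measure sets,
        for a.e. x we get limsup_k |f_k(x) - f(x)| <= 1/j for every j, hence f_k -> f almost everywhere.
Conclusion: series converges; Borel-Cantelli yields f_k -> f a.e.


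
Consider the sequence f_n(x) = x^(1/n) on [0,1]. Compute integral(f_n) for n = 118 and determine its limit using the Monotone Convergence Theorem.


At n = 118: f_118(x) = x^(1/118).
Step 1: integral(x^(1/118), 0, 1) = [x^(1/118+1) / (1/118+1)] from 0 to 1
     = 1 / (1/118 + 1) = 1 / ((118+1)/118) = 118/(118+1)
     = 118/119 = 0.991597
Step 2: As n -> infinity, f_n(x) = x^(1/n) -> 1 for x in (0,1], and f_n is increasing in n.
By MCT, lim_n integral(f_n) = integral(lim_n f_n) = integral(1, 0, 1) = 1.
Step 3: Verify convergence: 118/119 = 0.991597 -> 1


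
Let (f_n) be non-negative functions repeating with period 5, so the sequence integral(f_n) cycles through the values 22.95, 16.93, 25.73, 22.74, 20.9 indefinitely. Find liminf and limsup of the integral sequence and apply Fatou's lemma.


The sequence (integral(f_n)) is periodic with period 5, repeating the values 22.95, 16.93, 25.73, 22.74, 20.9 indefinitely.
Step 1: For a periodic sequence, every tail (a_m, a_(m+1), ...) contains all 5 period values infinitely often.
Step 2: Hence inf of every tail = min of the period values = min(22.95, 16.93, 25.73, 22.74, 20.9) = 16.93.
        liminf_n integral(f_n) = sup over m of (inf of tail from m) = 16.93.
Step 3: Similarly sup of every tail = max of the period values = 25.73.
        limsup_n integral(f_n) = 25.73.
Step 4: Fatou's lemma: integral(liminf_n f_n) <= liminf_n integral(f_n) = 16.93.
        So the integral of the pointwise liminf is at most 16.93.


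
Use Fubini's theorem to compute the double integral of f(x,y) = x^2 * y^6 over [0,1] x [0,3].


By Fubini's theorem, the double integral factors as a product of single integrals:
Step 1: integral_0^1 x^2 dx = [x^3/3] from 0 to 1
     = 1^3/3 = 0.333333
Step 2: integral_0^3 y^6 dy = [y^7/7] from 0 to 3
     = 3^7/7 = 312.428571
Step 3: Double integral = 0.333333 * 312.428571 = 104.142857


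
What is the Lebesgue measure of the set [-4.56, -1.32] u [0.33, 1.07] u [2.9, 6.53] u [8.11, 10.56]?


For pairwise disjoint intervals, m(union) = sum of lengths.
= (-1.32 - -4.56) + (1.07 - 0.33) + (6.53 - 2.9) + (10.56 - 8.11)
= 3.24 + 0.74 + 3.63 + 2.45
= 10.06


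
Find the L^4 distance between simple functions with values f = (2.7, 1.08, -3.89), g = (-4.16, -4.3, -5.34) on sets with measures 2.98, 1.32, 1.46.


Step 1: Compute differences f_i - g_i:
  2.7 - -4.16 = 6.86
  1.08 - -4.3 = 5.38
  -3.89 - -5.34 = 1.45
Step 2: Compute |diff|^4 * measure for each set:
  |6.86|^4 * 2.98 = 2214.605952 * 2.98 = 6599.525737
  |5.38|^4 * 1.32 = 837.778291 * 1.32 = 1105.867345
  |1.45|^4 * 1.46 = 4.420506 * 1.46 = 6.453939
Step 3: Sum = 7711.847021
Step 4: ||f-g||_4 = (7711.847021)^(1/4) = 9.371079


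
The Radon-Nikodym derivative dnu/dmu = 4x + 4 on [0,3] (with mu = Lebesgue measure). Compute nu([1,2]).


nu(A) = integral_A (dnu/dmu) dmu = integral_1^2 (4x + 4) dx
Step 1: Antiderivative F(x) = (4/2)x^2 + 4x
Step 2: F(2) = (4/2)*2^2 + 4*2 = 8 + 8 = 16
Step 3: F(1) = (4/2)*1^2 + 4*1 = 2 + 4 = 6
Step 4: nu([1,2]) = F(2) - F(1) = 16 - 6 = 10


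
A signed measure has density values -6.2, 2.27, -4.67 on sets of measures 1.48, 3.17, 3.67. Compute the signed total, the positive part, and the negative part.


Step 1: Compute signed measure on each set:
  Set 1: -6.2 * 1.48 = -9.176
  Set 2: 2.27 * 3.17 = 7.1959
  Set 3: -4.67 * 3.67 = -17.1389
Step 2: Total signed measure = (-9.176) + (7.1959) + (-17.1389)
     = -19.119
Step 3: Positive part mu+(X) = sum of positive contributions = 7.1959
Step 4: Negative part mu-(X) = |sum of negative contributions| = 26.3149


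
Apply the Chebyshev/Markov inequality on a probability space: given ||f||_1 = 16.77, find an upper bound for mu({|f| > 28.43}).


Chebyshev/Markov inequality: mu(|f| > eps) <= (||f||_p / eps)^p
Step 1: ||f||_1 / eps = 16.77 / 28.43 = 0.58987
Step 2: Raise to power p = 1:
  (0.58987)^1 = 0.58987
Step 3: Therefore mu(|f| > 28.43) <= 0.58987


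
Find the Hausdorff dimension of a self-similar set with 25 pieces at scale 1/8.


For a self-similar set with N copies scaled by 1/r:
dim_H = log(N)/log(r) = log(25)/log(8)
= 3.218876/2.079442
= 1.547952


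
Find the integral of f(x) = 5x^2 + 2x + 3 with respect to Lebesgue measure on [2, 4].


The Lebesgue integral of a Riemann-integrable function agrees with the Riemann integral.
Antiderivative F(x) = (5/3)x^3 + (2/2)x^2 + 3x
F(4) = (5/3)*4^3 + (2/2)*4^2 + 3*4
     = (5/3)*64 + (2/2)*16 + 3*4
     = 106.666667 + 16 + 12
     = 134.666667
F(2) = 23.333333
Integral = F(4) - F(2) = 134.666667 - 23.333333 = 111.333333


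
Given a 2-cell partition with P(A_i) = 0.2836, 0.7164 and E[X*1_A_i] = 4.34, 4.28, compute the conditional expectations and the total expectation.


For each cell A_i: E[X|A_i] = E[X*1_A_i] / P(A_i)
Step 1: E[X|A_1] = 4.34 / 0.2836 = 15.303244
Step 2: E[X|A_2] = 4.28 / 0.7164 = 5.974316
Verification: E[X] = sum E[X*1_A_i] = 4.34 + 4.28 = 8.62


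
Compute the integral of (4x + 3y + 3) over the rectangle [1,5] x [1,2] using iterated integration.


By Fubini, integrate in x first, then y.
Step 1: Fix y, integrate over x in [1,5]:
  integral(4x + 3y + 3, x=1..5)
  = 4*(5^2 - 1^2)/2 + (3y + 3)*(5 - 1)
  = 48 + (3y + 3)*4
  = 48 + 12y + 12
  = 60 + 12y
Step 2: Integrate over y in [1,2]:
  integral(60 + 12y, y=1..2)
  = 60*1 + 12*(2^2 - 1^2)/2
  = 60 + 18
  = 78


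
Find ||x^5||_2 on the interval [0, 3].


Step 1: ||f||_2 = (integral_0^3 |x^5|^2 dx)^(1/2)
     = (integral_0^3 x^10 dx)^(1/2)
Step 2: integral_0^3 x^10 dx = [x^11/(11)] from 0 to 3 = 3^11/11
     = 177147/11 = 16104.272727
Step 3: ||f||_2 = (16104.272727)^(1/2) = 126.902611


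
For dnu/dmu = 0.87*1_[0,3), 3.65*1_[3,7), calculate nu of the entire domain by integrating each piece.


Integrate each piece of the Radon-Nikodym derivative:
Step 1: integral_0^3 0.87 dx = 0.87*(3-0) = 0.87*3 = 2.61
Step 2: integral_3^7 3.65 dx = 3.65*(7-3) = 3.65*4 = 14.6
Total: 2.61 + 14.6 = 17.21


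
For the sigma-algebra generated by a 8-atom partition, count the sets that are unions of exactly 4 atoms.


Each element of F is a union of some subset of the 8 atoms.
Elements that are unions of exactly 4 atoms correspond to 4-element subsets of the 8 atoms.
Count = C(8, 4) = 8! / (4! * 4!) = 70.


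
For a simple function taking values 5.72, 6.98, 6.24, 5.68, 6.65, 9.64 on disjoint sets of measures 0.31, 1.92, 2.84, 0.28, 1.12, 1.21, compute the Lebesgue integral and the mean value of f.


Step 1: Integral = sum(value_i * measure_i)
= 5.72*0.31 + 6.98*1.92 + 6.24*2.84 + 5.68*0.28 + 6.65*1.12 + 9.64*1.21
= 1.7732 + 13.4016 + 17.7216 + 1.5904 + 7.448 + 11.6644
= 53.5992
Step 2: Total measure of domain = 0.31 + 1.92 + 2.84 + 0.28 + 1.12 + 1.21 = 7.68
Step 3: Average value = 53.5992 / 7.68 = 6.979063


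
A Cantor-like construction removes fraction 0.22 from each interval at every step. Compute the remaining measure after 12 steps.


Step 1: At each step, fraction remaining = 1 - 0.22 = 0.78
Step 2: After 12 steps, measure = (0.78)^12
Result = 0.050715


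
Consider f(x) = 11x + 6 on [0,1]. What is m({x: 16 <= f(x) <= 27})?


f^(-1)([16, 27]) = {x : 16 <= 11x + 6 <= 27}
Solving: (16 - 6)/11 <= x <= (27 - 6)/11
= [0.909091, 1.909091]
Intersecting with [0,1]: [0.909091, 1]
Measure = 1 - 0.909091 = 0.090909


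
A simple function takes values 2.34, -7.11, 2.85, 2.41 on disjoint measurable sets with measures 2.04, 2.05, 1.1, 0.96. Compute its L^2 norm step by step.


Step 1: Compute |f_i|^2 for each value:
  |2.34|^2 = 5.4756
  |-7.11|^2 = 50.5521
  |2.85|^2 = 8.1225
  |2.41|^2 = 5.8081
Step 2: Multiply by measures and sum:
  5.4756 * 2.04 = 11.170224
  50.5521 * 2.05 = 103.631805
  8.1225 * 1.1 = 8.93475
  5.8081 * 0.96 = 5.575776
Sum = 11.170224 + 103.631805 + 8.93475 + 5.575776 = 129.312555
Step 3: Take the p-th root:
||f||_2 = (129.312555)^(1/2) = 11.371568


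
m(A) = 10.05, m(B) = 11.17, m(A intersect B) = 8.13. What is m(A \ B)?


m(A \ B) = m(A) - m(A n B)
= 10.05 - 8.13
= 1.92


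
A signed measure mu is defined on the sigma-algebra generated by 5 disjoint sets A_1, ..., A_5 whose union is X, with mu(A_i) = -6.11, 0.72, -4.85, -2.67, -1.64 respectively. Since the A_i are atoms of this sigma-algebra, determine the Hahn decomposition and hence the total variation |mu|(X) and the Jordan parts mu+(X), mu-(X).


Step 1: Every measurable set is a union of atoms (the cells / points), so a Hahn decomposition is
  obtained by grouping atoms by sign: P = union of atoms with mu > 0, N = union of the remaining atoms.
  Atoms in P (indices): 2;  atoms in N (indices): 1, 3, 4, 5
  Positive values: 0.72
  Negative values: -6.11, -4.85, -2.67, -1.64
Step 2: mu+(X) = mu(P) = sum of positive atom values = 0.72
Step 3: mu-(X) = -mu(N) = sum of |negative atom values| = 15.27
Step 4: |mu|(X) = mu+(X) + mu-(X) = 0.72 + 15.27 = 15.99


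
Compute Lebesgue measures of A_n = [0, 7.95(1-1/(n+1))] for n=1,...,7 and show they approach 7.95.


By continuity of measure from below: if A_n increases to A, then m(A_n) -> m(A).
Here A = [0, 7.95], so m(A) = 7.95
Step 1: a_1 = 7.95*(1 - 1/2) = 3.975, m(A_1) = 3.975
Step 2: a_2 = 7.95*(1 - 1/3) = 5.3, m(A_2) = 5.3
Step 3: a_3 = 7.95*(1 - 1/4) = 5.9625, m(A_3) = 5.9625
Step 4: a_4 = 7.95*(1 - 1/5) = 6.36, m(A_4) = 6.36
Step 5: a_5 = 7.95*(1 - 1/6) = 6.625, m(A_5) = 6.625
Step 6: a_6 = 7.95*(1 - 1/7) = 6.8143, m(A_6) = 6.8143
Step 7: a_7 = 7.95*(1 - 1/8) = 6.9562, m(A_7) = 6.9562
Limit: m(A_n) -> m([0,7.95]) = 7.95


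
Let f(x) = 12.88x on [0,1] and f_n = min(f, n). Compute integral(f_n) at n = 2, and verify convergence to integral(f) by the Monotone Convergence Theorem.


f(x) = 12.88x on [0,1]; f_n(x) = min(12.88x, n). At n = 2:
Step 1: f(x) reaches 2 at x = 2/12.88 = 0.15528
Step 2: integral(f_2) = integral(12.88x, 0, 0.15528) + integral(2, 0.15528, 1)
       = 12.88*0.15528^2/2 + 2*(1 - 0.15528)
       = 0.15528 + 1.689441
       = 1.84472
Step 3: As n -> infinity, f_n increases to f, so by MCT integral(f_n) -> integral(f) = 12.88/2 = 6.44.
Convergence: integral(f_2) = 1.84472 -> 6.44 as n -> infinity


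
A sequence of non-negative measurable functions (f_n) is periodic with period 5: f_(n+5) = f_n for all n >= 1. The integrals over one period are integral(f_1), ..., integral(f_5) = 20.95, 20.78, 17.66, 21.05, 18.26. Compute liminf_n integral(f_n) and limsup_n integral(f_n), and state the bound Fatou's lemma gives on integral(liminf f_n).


The sequence (integral(f_n)) is periodic with period 5, repeating the values 20.95, 20.78, 17.66, 21.05, 18.26 indefinitely.
Step 1: For a periodic sequence, every tail (a_m, a_(m+1), ...) contains all 5 period values infinitely often.
Step 2: Hence inf of every tail = min of the period values = min(20.95, 20.78, 17.66, 21.05, 18.26) = 17.66.
        liminf_n integral(f_n) = sup over m of (inf of tail from m) = 17.66.
Step 3: Similarly sup of every tail = max of the period values = 21.05.
        limsup_n integral(f_n) = 21.05.
Step 4: Fatou's lemma: integral(liminf_n f_n) <= liminf_n integral(f_n) = 17.66.
        So the integral of the pointwise liminf is at most 17.66.


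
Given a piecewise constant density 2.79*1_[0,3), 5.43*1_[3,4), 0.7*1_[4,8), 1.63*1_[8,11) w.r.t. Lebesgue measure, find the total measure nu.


Integrate each piece of the Radon-Nikodym derivative:
Step 1: integral_0^3 2.79 dx = 2.79*(3-0) = 2.79*3 = 8.37
Step 2: integral_3^4 5.43 dx = 5.43*(4-3) = 5.43*1 = 5.43
Step 3: integral_4^8 0.7 dx = 0.7*(8-4) = 0.7*4 = 2.8
Step 4: integral_8^11 1.63 dx = 1.63*(11-8) = 1.63*3 = 4.89
Total: 8.37 + 5.43 + 2.8 + 4.89 = 21.49


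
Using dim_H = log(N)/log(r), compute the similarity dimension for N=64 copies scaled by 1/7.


For a self-similar set with N copies scaled by 1/r:
dim_H = log(N)/log(r) = log(64)/log(7)
= 4.158883/1.94591
= 2.137243


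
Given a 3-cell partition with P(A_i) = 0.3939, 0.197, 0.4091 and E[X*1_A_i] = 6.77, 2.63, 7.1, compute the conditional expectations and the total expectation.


For each cell A_i: E[X|A_i] = E[X*1_A_i] / P(A_i)
Step 1: E[X|A_1] = 6.77 / 0.3939 = 17.187103
Step 2: E[X|A_2] = 2.63 / 0.197 = 13.350254
Step 3: E[X|A_3] = 7.1 / 0.4091 = 17.35517
Verification: E[X] = sum E[X*1_A_i] = 6.77 + 2.63 + 7.1 = 16.5


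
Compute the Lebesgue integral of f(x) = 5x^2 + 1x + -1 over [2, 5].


The Lebesgue integral of a Riemann-integrable function agrees with the Riemann integral.
Antiderivative F(x) = (5/3)x^3 + (1/2)x^2 + -1x
F(5) = (5/3)*5^3 + (1/2)*5^2 + -1*5
     = (5/3)*125 + (1/2)*25 + -1*5
     = 208.333333 + 12.5 + -5
     = 215.833333
F(2) = 13.333333
Integral = F(5) - F(2) = 215.833333 - 13.333333 = 202.5


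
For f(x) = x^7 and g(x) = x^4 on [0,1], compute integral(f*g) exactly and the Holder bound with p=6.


Step 1: Exact integral of f*g = integral(x^11, 0, 1) = 1/12
     = 0.083333
Step 2: Holder bound with p=6, q=1.2:
  ||f||_p = (integral x^42 dx)^(1/6) = (1/43)^(1/6) = 0.534263
  ||g||_q = (integral x^4.8 dx)^(1/1.2) = (1/5.8)^(1/1.2) = 0.231105
Step 3: Holder bound = ||f||_p * ||g||_q = 0.534263 * 0.231105 = 0.123471
Verification: 0.083333 <= 0.123471 (Holder holds)


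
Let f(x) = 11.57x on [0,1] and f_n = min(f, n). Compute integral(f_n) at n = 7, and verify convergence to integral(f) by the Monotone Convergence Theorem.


f(x) = 11.57x on [0,1]; f_n(x) = min(11.57x, n). At n = 7:
Step 1: f(x) reaches 7 at x = 7/11.57 = 0.605013
Step 2: integral(f_7) = integral(11.57x, 0, 0.605013) + integral(7, 0.605013, 1)
       = 11.57*0.605013^2/2 + 7*(1 - 0.605013)
       = 2.117545 + 2.764909
       = 4.882455
Step 3: As n -> infinity, f_n increases to f, so by MCT integral(f_n) -> integral(f) = 11.57/2 = 5.785.
Convergence: integral(f_7) = 4.882455 -> 5.785 as n -> infinity


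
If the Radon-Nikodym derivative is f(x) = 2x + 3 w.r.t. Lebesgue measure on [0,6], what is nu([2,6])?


nu(A) = integral_A (dnu/dmu) dmu = integral_2^6 (2x + 3) dx
Step 1: Antiderivative F(x) = (2/2)x^2 + 3x
Step 2: F(6) = (2/2)*6^2 + 3*6 = 36 + 18 = 54
Step 3: F(2) = (2/2)*2^2 + 3*2 = 4 + 6 = 10
Step 4: nu([2,6]) = F(6) - F(2) = 54 - 10 = 44


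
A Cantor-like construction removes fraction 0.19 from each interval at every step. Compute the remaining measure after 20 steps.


Step 1: At each step, fraction remaining = 1 - 0.19 = 0.81
Step 2: After 20 steps, measure = (0.81)^20
Result = 0.014781


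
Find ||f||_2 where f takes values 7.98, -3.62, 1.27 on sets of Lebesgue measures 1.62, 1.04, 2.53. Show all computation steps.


Step 1: Compute |f_i|^2 for each value:
  |7.98|^2 = 63.6804
  |-3.62|^2 = 13.1044
  |1.27|^2 = 1.6129
Step 2: Multiply by measures and sum:
  63.6804 * 1.62 = 103.162248
  13.1044 * 1.04 = 13.628576
  1.6129 * 2.53 = 4.080637
Sum = 103.162248 + 13.628576 + 4.080637 = 120.871461
Step 3: Take the p-th root:
||f||_2 = (120.871461)^(1/2) = 10.994156


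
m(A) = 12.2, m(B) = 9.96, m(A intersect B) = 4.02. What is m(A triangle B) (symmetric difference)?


m(A Delta B) = m(A) + m(B) - 2*m(A n B)
= 12.2 + 9.96 - 2*4.02
= 12.2 + 9.96 - 8.04
= 14.12


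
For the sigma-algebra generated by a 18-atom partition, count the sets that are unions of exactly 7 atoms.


Each element of F is a union of some subset of the 18 atoms.
Elements that are unions of exactly 7 atoms correspond to 7-element subsets of the 18 atoms.
Count = C(18, 7) = 18! / (7! * 11!) = 31824.


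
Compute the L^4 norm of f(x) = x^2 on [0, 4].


Step 1: ||f||_4 = (integral_0^4 |x^2|^4 dx)^(1/4)
     = (integral_0^4 x^8 dx)^(1/4)
Step 2: integral_0^4 x^8 dx = [x^9/(9)] from 0 to 4 = 4^9/9
     = 262144/9 = 29127.111111
Step 3: ||f||_4 = (29127.111111)^(1/4) = 13.063945


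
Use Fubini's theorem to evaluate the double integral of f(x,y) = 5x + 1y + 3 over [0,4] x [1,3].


By Fubini, integrate in x first, then y.
Step 1: Fix y, integrate over x in [0,4]:
  integral(5x + 1y + 3, x=0..4)
  = 5*(4^2 - 0^2)/2 + (1y + 3)*(4 - 0)
  = 40 + (1y + 3)*4
  = 40 + 4y + 12
  = 52 + 4y
Step 2: Integrate over y in [1,3]:
  integral(52 + 4y, y=1..3)
  = 52*2 + 4*(3^2 - 1^2)/2
  = 104 + 16
  = 120


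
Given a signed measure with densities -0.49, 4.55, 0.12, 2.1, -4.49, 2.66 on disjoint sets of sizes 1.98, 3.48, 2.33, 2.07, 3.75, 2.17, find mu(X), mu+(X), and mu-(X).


Step 1: Compute signed measure on each set:
  Set 1: -0.49 * 1.98 = -0.9702
  Set 2: 4.55 * 3.48 = 15.834
  Set 3: 0.12 * 2.33 = 0.2796
  Set 4: 2.1 * 2.07 = 4.347
  Set 5: -4.49 * 3.75 = -16.8375
  Set 6: 2.66 * 2.17 = 5.7722
Step 2: Total signed measure = (-0.9702) + (15.834) + (0.2796) + (4.347) + (-16.8375) + (5.7722)
     = 8.4251
Step 3: Positive part mu+(X) = sum of positive contributions = 26.2328
Step 4: Negative part mu-(X) = |sum of negative contributions| = 17.8077


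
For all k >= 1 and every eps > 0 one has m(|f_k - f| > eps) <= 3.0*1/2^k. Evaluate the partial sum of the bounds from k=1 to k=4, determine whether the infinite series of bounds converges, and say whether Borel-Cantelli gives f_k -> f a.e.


Step 1: List the terms 3.0*1/2^k for k = 1 to 4:
  k=1: 1.5
  k=2: 0.75
  k=3: 0.375
  k=4: 0.1875
Step 2: Partial sum = 1.5 + 0.75 + 0.375 + 0.1875
     = 2.8125
Step 3: The full series sum_(k>=1) 3.0*1/2^k converges (geometric series with ratio 1/2 < 1; a constant multiple of a convergent series converges).
Step 4: Fix eps > 0. Since sum_k m(|f_k - f| > eps) < infinity, the Borel-Cantelli lemma gives
        m(limsup_k {|f_k - f| > eps}) = 0, i.e. for a.e. x, |f_k(x) - f(x)| <= eps for all large k.
        Applying this with eps = 1/j for j = 1, 2, ... and intersecting the countably many full-measure sets,
        for a.e. x we get limsup_k |f_k(x) - f(x)| <= 1/j for every j, hence f_k -> f almost everywhere.
Conclusion: series converges; Borel-Cantelli yields f_k -> f a.e.


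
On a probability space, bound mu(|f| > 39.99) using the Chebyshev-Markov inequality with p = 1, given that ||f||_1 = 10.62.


Chebyshev/Markov inequality: mu(|f| > eps) <= (||f||_p / eps)^p
Step 1: ||f||_1 / eps = 10.62 / 39.99 = 0.265566
Step 2: Raise to power p = 1:
  (0.265566)^1 = 0.265566
Step 3: Therefore mu(|f| > 39.99) <= 0.265566


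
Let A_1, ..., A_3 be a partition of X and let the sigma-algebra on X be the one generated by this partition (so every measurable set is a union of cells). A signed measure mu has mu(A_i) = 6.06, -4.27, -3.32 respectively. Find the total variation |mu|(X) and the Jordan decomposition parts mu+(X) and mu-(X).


Step 1: Every measurable set is a union of atoms (the cells / points), so a Hahn decomposition is
  obtained by grouping atoms by sign: P = union of atoms with mu > 0, N = union of the remaining atoms.
  Atoms in P (indices): 1;  atoms in N (indices): 2, 3
  Positive values: 6.06
  Negative values: -4.27, -3.32
Step 2: mu+(X) = mu(P) = sum of positive atom values = 6.06
Step 3: mu-(X) = -mu(N) = sum of |negative atom values| = 7.59
Step 4: |mu|(X) = mu+(X) + mu-(X) = 6.06 + 7.59 = 13.65


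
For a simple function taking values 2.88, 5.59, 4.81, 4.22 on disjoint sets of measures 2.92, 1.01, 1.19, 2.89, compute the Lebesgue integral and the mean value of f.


Step 1: Integral = sum(value_i * measure_i)
= 2.88*2.92 + 5.59*1.01 + 4.81*1.19 + 4.22*2.89
= 8.4096 + 5.6459 + 5.7239 + 12.1958
= 31.9752
Step 2: Total measure of domain = 2.92 + 1.01 + 1.19 + 2.89 = 8.01
Step 3: Average value = 31.9752 / 8.01 = 3.99191


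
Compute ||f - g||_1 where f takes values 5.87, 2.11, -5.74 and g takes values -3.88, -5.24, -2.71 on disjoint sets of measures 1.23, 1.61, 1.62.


Step 1: Compute differences f_i - g_i:
  5.87 - -3.88 = 9.75
  2.11 - -5.24 = 7.35
  -5.74 - -2.71 = -3.03
Step 2: Compute |diff|^1 * measure for each set:
  |9.75|^1 * 1.23 = 9.75 * 1.23 = 11.9925
  |7.35|^1 * 1.61 = 7.35 * 1.61 = 11.8335
  |-3.03|^1 * 1.62 = 3.03 * 1.62 = 4.9086
Step 3: Sum = 28.7346
Step 4: ||f-g||_1 = (28.7346)^(1/1) = 28.7346


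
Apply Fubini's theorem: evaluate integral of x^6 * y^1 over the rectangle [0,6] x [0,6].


By Fubini's theorem, the double integral factors as a product of single integrals:
Step 1: integral_0^6 x^6 dx = [x^7/7] from 0 to 6
     = 6^7/7 = 39990.857143
Step 2: integral_0^6 y^1 dy = [y^2/2] from 0 to 6
     = 6^2/2 = 18
Step 3: Double integral = 39990.857143 * 18 = 719835.428571


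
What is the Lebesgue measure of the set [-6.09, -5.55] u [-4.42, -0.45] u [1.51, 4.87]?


For pairwise disjoint intervals, m(union) = sum of lengths.
= (-5.55 - -6.09) + (-0.45 - -4.42) + (4.87 - 1.51)
= 0.54 + 3.97 + 3.36
= 7.87


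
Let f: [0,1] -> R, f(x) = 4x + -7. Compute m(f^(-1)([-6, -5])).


f^(-1)([-6, -5]) = {x : -6 <= 4x + -7 <= -5}
Solving: (-6 - -7)/4 <= x <= (-5 - -7)/4
= [0.25, 0.5]
Intersecting with [0,1]: [0.25, 0.5]
Measure = 0.5 - 0.25 = 0.25


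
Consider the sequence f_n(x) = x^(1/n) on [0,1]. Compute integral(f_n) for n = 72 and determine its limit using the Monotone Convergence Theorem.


At n = 72: f_72(x) = x^(1/72).
Step 1: integral(x^(1/72), 0, 1) = [x^(1/72+1) / (1/72+1)] from 0 to 1
     = 1 / (1/72 + 1) = 1 / ((72+1)/72) = 72/(72+1)
     = 72/73 = 0.986301
Step 2: As n -> infinity, f_n(x) = x^(1/n) -> 1 for x in (0,1], and f_n is increasing in n.
By MCT, lim_n integral(f_n) = integral(lim_n f_n) = integral(1, 0, 1) = 1.
Step 3: Verify convergence: 72/73 = 0.986301 -> 1


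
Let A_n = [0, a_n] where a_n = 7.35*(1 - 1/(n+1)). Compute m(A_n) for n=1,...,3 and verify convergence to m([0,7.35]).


By continuity of measure from below: if A_n increases to A, then m(A_n) -> m(A).
Here A = [0, 7.35], so m(A) = 7.35
Step 1: a_1 = 7.35*(1 - 1/2) = 3.675, m(A_1) = 3.675
Step 2: a_2 = 7.35*(1 - 1/3) = 4.9, m(A_2) = 4.9
Step 3: a_3 = 7.35*(1 - 1/4) = 5.5125, m(A_3) = 5.5125
Limit: m(A_n) -> m([0,7.35]) = 7.35


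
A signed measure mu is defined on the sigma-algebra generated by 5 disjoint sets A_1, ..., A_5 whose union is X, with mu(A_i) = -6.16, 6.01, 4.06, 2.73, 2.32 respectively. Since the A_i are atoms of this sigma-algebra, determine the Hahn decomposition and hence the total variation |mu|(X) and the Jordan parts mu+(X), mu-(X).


Step 1: Every measurable set is a union of atoms (the cells / points), so a Hahn decomposition is
  obtained by grouping atoms by sign: P = union of atoms with mu > 0, N = union of the remaining atoms.
  Atoms in P (indices): 2, 3, 4, 5;  atoms in N (indices): 1
  Positive values: 6.01, 4.06, 2.73, 2.32
  Negative values: -6.16
Step 2: mu+(X) = mu(P) = sum of positive atom values = 15.12
Step 3: mu-(X) = -mu(N) = sum of |negative atom values| = 6.16
Step 4: |mu|(X) = mu+(X) + mu-(X) = 15.12 + 6.16 = 21.28


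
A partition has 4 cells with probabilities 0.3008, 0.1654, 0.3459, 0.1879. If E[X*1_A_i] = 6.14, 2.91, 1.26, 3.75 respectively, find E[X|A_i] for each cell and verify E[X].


For each cell A_i: E[X|A_i] = E[X*1_A_i] / P(A_i)
Step 1: E[X|A_1] = 6.14 / 0.3008 = 20.412234
Step 2: E[X|A_2] = 2.91 / 0.1654 = 17.593712
Step 3: E[X|A_3] = 1.26 / 0.3459 = 3.642671
Step 4: E[X|A_4] = 3.75 / 0.1879 = 19.957424
Verification: E[X] = sum E[X*1_A_i] = 6.14 + 2.91 + 1.26 + 3.75 = 14.06


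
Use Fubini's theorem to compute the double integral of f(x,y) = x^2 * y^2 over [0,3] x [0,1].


By Fubini's theorem, the double integral factors as a product of single integrals:
Step 1: integral_0^3 x^2 dx = [x^3/3] from 0 to 3
     = 3^3/3 = 9
Step 2: integral_0^1 y^2 dy = [y^3/3] from 0 to 1
     = 1^3/3 = 0.333333
Step 3: Double integral = 9 * 0.333333 = 3


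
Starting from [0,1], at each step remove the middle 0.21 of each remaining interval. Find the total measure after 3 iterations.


Step 1: At each step, fraction remaining = 1 - 0.21 = 0.79
Step 2: After 3 steps, measure = (0.79)^3
Step 3: Computing the power step by step:
  After step 1: 0.79
  After step 2: 0.6241
  After step 3: 0.493039
Result = 0.493039


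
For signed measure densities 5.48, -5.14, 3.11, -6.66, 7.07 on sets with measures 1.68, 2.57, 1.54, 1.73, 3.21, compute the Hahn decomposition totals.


Step 1: Compute signed measure on each set:
  Set 1: 5.48 * 1.68 = 9.2064
  Set 2: -5.14 * 2.57 = -13.2098
  Set 3: 3.11 * 1.54 = 4.7894
  Set 4: -6.66 * 1.73 = -11.5218
  Set 5: 7.07 * 3.21 = 22.6947
Step 2: Total signed measure = (9.2064) + (-13.2098) + (4.7894) + (-11.5218) + (22.6947)
     = 11.9589
Step 3: Positive part mu+(X) = sum of positive contributions = 36.6905
Step 4: Negative part mu-(X) = |sum of negative contributions| = 24.7316


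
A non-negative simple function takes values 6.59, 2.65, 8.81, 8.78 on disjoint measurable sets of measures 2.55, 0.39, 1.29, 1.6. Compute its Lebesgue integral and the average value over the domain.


Step 1: Integral = sum(value_i * measure_i)
= 6.59*2.55 + 2.65*0.39 + 8.81*1.29 + 8.78*1.6
= 16.8045 + 1.0335 + 11.3649 + 14.048
= 43.2509
Step 2: Total measure of domain = 2.55 + 0.39 + 1.29 + 1.6 = 5.83
Step 3: Average value = 43.2509 / 5.83 = 7.418679


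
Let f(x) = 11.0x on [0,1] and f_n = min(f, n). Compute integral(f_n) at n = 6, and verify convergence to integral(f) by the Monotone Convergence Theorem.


f(x) = 11.0x on [0,1]; f_n(x) = min(11.0x, n). At n = 6:
Step 1: f(x) reaches 6 at x = 6/11.0 = 0.545455
Step 2: integral(f_6) = integral(11.0x, 0, 0.545455) + integral(6, 0.545455, 1)
       = 11.0*0.545455^2/2 + 6*(1 - 0.545455)
       = 1.636364 + 2.727273
       = 4.363636
Step 3: As n -> infinity, f_n increases to f, so by MCT integral(f_n) -> integral(f) = 11.0/2 = 5.5.
Convergence: integral(f_6) = 4.363636 -> 5.5 as n -> infinity


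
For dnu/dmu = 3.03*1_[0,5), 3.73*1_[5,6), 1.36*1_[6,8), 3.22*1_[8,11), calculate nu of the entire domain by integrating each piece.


Integrate each piece of the Radon-Nikodym derivative:
Step 1: integral_0^5 3.03 dx = 3.03*(5-0) = 3.03*5 = 15.15
Step 2: integral_5^6 3.73 dx = 3.73*(6-5) = 3.73*1 = 3.73
Step 3: integral_6^8 1.36 dx = 1.36*(8-6) = 1.36*2 = 2.72
Step 4: integral_8^11 3.22 dx = 3.22*(11-8) = 3.22*3 = 9.66
Total: 15.15 + 3.73 + 2.72 + 9.66 = 31.26


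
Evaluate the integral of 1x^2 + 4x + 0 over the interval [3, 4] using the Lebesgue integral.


The Lebesgue integral of a Riemann-integrable function agrees with the Riemann integral.
Antiderivative F(x) = (1/3)x^3 + (4/2)x^2 + 0x
F(4) = (1/3)*4^3 + (4/2)*4^2 + 0*4
     = (1/3)*64 + (4/2)*16 + 0*4
     = 21.333333 + 32 + 0
     = 53.333333
F(3) = 27
Integral = F(4) - F(3) = 53.333333 - 27 = 26.333333


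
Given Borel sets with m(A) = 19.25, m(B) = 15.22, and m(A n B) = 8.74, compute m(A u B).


By inclusion-exclusion: m(A u B) = m(A) + m(B) - m(A n B)
= 19.25 + 15.22 - 8.74
= 25.73


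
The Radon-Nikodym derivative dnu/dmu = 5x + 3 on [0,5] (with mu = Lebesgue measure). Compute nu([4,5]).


nu(A) = integral_A (dnu/dmu) dmu = integral_4^5 (5x + 3) dx
Step 1: Antiderivative F(x) = (5/2)x^2 + 3x
Step 2: F(5) = (5/2)*5^2 + 3*5 = 62.5 + 15 = 77.5
Step 3: F(4) = (5/2)*4^2 + 3*4 = 40 + 12 = 52
Step 4: nu([4,5]) = F(5) - F(4) = 77.5 - 52 = 25.5


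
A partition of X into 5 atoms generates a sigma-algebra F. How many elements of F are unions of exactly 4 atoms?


Each element of F is a union of some subset of the 5 atoms.
Elements that are unions of exactly 4 atoms correspond to 4-element subsets of the 5 atoms.
Count = C(5, 4) = 5! / (4! * 1!) = 5.


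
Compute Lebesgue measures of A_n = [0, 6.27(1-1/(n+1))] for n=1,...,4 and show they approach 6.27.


By continuity of measure from below: if A_n increases to A, then m(A_n) -> m(A).
Here A = [0, 6.27], so m(A) = 6.27
Step 1: a_1 = 6.27*(1 - 1/2) = 3.135, m(A_1) = 3.135
Step 2: a_2 = 6.27*(1 - 1/3) = 4.18, m(A_2) = 4.18
Step 3: a_3 = 6.27*(1 - 1/4) = 4.7025, m(A_3) = 4.7025
Step 4: a_4 = 6.27*(1 - 1/5) = 5.016, m(A_4) = 5.016
Limit: m(A_n) -> m([0,6.27]) = 6.27


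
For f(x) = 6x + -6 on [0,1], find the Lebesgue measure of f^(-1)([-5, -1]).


f^(-1)([-5, -1]) = {x : -5 <= 6x + -6 <= -1}
Solving: (-5 - -6)/6 <= x <= (-1 - -6)/6
= [0.166667, 0.833333]
Intersecting with [0,1]: [0.166667, 0.833333]
Measure = 0.833333 - 0.166667 = 0.666667


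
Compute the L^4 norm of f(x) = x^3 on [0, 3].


Step 1: ||f||_4 = (integral_0^3 |x^3|^4 dx)^(1/4)
     = (integral_0^3 x^12 dx)^(1/4)
Step 2: integral_0^3 x^12 dx = [x^13/(13)] from 0 to 3 = 3^13/13
     = 1594323/13 = 122640.230769
Step 3: ||f||_4 = (122640.230769)^(1/4) = 18.713639


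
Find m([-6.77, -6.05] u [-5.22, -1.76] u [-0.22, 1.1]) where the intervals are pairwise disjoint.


For pairwise disjoint intervals, m(union) = sum of lengths.
= (-6.05 - -6.77) + (-1.76 - -5.22) + (1.1 - -0.22)
= 0.72 + 3.46 + 1.32
= 5.5


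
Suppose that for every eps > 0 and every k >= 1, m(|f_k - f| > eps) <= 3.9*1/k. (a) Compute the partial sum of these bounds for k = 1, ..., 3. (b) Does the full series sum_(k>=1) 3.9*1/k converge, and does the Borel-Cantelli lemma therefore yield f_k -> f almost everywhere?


Step 1: List the terms 3.9*1/k for k = 1 to 3:
  k=1: 3.9
  k=2: 1.95
  k=3: 1.3
Step 2: Partial sum = 3.9 + 1.95 + 1.3
     = 7.15
Step 3: The full series sum_(k>=1) 3.9*1/k diverges (harmonic series, p = 1; a nonzero constant multiple of a divergent series diverges).
Step 4: The (first) Borel-Cantelli lemma requires a summable sequence of measures, so it does not apply here;
        from this bound alone no conclusion about a.e. convergence can be drawn (convergence in measure still
        gives an a.e.-convergent subsequence, but not a.e. convergence of the whole sequence).
Conclusion: series diverges; Borel-Cantelli is inconclusive about a.e. convergence of f_k.


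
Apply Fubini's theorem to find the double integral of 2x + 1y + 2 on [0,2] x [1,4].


By Fubini, integrate in x first, then y.
Step 1: Fix y, integrate over x in [0,2]:
  integral(2x + 1y + 2, x=0..2)
  = 2*(2^2 - 0^2)/2 + (1y + 2)*(2 - 0)
  = 4 + (1y + 2)*2
  = 4 + 2y + 4
  = 8 + 2y
Step 2: Integrate over y in [1,4]:
  integral(8 + 2y, y=1..4)
  = 8*3 + 2*(4^2 - 1^2)/2
  = 24 + 15
  = 39


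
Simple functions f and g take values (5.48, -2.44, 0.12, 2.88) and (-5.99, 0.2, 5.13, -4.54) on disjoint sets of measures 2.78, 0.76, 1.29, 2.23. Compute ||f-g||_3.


Step 1: Compute differences f_i - g_i:
  5.48 - -5.99 = 11.47
  -2.44 - 0.2 = -2.64
  0.12 - 5.13 = -5.01
  2.88 - -4.54 = 7.42
Step 2: Compute |diff|^3 * measure for each set:
  |11.47|^3 * 2.78 = 1509.003523 * 2.78 = 4195.029794
  |-2.64|^3 * 0.76 = 18.399744 * 0.76 = 13.983805
  |-5.01|^3 * 1.29 = 125.751501 * 1.29 = 162.219436
  |7.42|^3 * 2.23 = 408.518488 * 2.23 = 910.996228
Step 3: Sum = 5282.229264
Step 4: ||f-g||_3 = (5282.229264)^(1/3) = 17.415626


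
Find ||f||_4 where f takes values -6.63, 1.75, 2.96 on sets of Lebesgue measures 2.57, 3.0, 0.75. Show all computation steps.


Step 1: Compute |f_i|^4 for each value:
  |-6.63|^4 = 1932.209058
  |1.75|^4 = 9.378906
  |2.96|^4 = 76.765635
Step 2: Multiply by measures and sum:
  1932.209058 * 2.57 = 4965.777278
  9.378906 * 3.0 = 28.136719
  76.765635 * 0.75 = 57.574226
Sum = 4965.777278 + 28.136719 + 57.574226 = 5051.488223
Step 3: Take the p-th root:
||f||_4 = (5051.488223)^(1/4) = 8.430529


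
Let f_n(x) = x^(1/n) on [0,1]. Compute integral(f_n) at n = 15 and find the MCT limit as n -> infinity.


At n = 15: f_15(x) = x^(1/15).
Step 1: integral(x^(1/15), 0, 1) = [x^(1/15+1) / (1/15+1)] from 0 to 1
     = 1 / (1/15 + 1) = 1 / ((15+1)/15) = 15/(15+1)
     = 15/16 = 0.9375
Step 2: As n -> infinity, f_n(x) = x^(1/n) -> 1 for x in (0,1], and f_n is increasing in n.
By MCT, lim_n integral(f_n) = integral(lim_n f_n) = integral(1, 0, 1) = 1.
Step 3: Verify convergence: 15/16 = 0.9375 -> 1


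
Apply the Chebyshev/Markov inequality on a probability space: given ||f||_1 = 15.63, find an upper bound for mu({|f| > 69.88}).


Chebyshev/Markov inequality: mu(|f| > eps) <= (||f||_p / eps)^p
Step 1: ||f||_1 / eps = 15.63 / 69.88 = 0.223669
Step 2: Raise to power p = 1:
  (0.223669)^1 = 0.223669
Step 3: Therefore mu(|f| > 69.88) <= 0.223669


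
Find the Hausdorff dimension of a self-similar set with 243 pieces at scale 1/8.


For a self-similar set with N copies scaled by 1/r:
dim_H = log(N)/log(r) = log(243)/log(8)
= 5.493061/2.079442
= 2.641604


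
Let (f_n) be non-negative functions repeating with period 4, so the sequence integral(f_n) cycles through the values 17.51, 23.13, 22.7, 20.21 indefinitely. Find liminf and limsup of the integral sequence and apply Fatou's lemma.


The sequence (integral(f_n)) is periodic with period 4, repeating the values 17.51, 23.13, 22.7, 20.21 indefinitely.
Step 1: For a periodic sequence, every tail (a_m, a_(m+1), ...) contains all 4 period values infinitely often.
Step 2: Hence inf of every tail = min of the period values = min(17.51, 23.13, 22.7, 20.21) = 17.51.
        liminf_n integral(f_n) = sup over m of (inf of tail from m) = 17.51.
Step 3: Similarly sup of every tail = max of the period values = 23.13.
        limsup_n integral(f_n) = 23.13.
Step 4: Fatou's lemma: integral(liminf_n f_n) <= liminf_n integral(f_n) = 17.51.
        So the integral of the pointwise liminf is at most 17.51.


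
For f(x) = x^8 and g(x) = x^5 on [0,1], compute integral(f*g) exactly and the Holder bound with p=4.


Step 1: Exact integral of f*g = integral(x^13, 0, 1) = 1/14
     = 0.071429
Step 2: Holder bound with p=4, q=1.333333:
  ||f||_p = (integral x^32 dx)^(1/4) = (1/33)^(1/4) = 0.417226
  ||g||_q = (integral x^6.666667 dx)^(1/1.333333) = (1/7.666667)^(1/1.333333) = 0.217043
Step 3: Holder bound = ||f||_p * ||g||_q = 0.417226 * 0.217043 = 0.090556
Verification: 0.071429 <= 0.090556 (Holder holds)


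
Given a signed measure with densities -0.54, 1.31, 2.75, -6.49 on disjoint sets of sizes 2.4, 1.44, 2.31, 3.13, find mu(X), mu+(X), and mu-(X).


Step 1: Compute signed measure on each set:
  Set 1: -0.54 * 2.4 = -1.296
  Set 2: 1.31 * 1.44 = 1.8864
  Set 3: 2.75 * 2.31 = 6.3525
  Set 4: -6.49 * 3.13 = -20.3137
Step 2: Total signed measure = (-1.296) + (1.8864) + (6.3525) + (-20.3137)
     = -13.3708
Step 3: Positive part mu+(X) = sum of positive contributions = 8.2389
Step 4: Negative part mu-(X) = |sum of negative contributions| = 21.6097
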